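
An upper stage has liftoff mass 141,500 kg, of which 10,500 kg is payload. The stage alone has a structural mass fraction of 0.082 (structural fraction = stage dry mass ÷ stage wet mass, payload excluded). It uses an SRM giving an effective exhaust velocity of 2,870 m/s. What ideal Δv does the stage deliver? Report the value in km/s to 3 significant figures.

Stage wet mass = m₀ − payload = 141,500 − 10,500 = 131,000 kg.
Stage dry mass = ε × stage wet mass = 0.082 × 131,000 = 10,742 kg.
Burnout mass m_f = stage dry + payload = 10,742 + 10,500 = 21,242 kg.
Δv = v_e · ln(141,500/21,242) = 2870.0 × ln(6.661) = 2870.0 × 1.8963 ≈ 5442 m/s.

Δv ≈ 5.44 km/s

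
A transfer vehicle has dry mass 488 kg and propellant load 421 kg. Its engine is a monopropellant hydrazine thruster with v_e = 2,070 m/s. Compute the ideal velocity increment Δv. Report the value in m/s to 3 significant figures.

m₀ = m_dry + m_prop = 488 + 421 = 909 kg.
From the ideal rocket equation, Δv = v_e · ln(m₀/m_f) = 2070.0 × ln(1.863) = 2070.0 × 0.6220 ≈ 1287.6 m/s.

Δv ≈ 1290 m/s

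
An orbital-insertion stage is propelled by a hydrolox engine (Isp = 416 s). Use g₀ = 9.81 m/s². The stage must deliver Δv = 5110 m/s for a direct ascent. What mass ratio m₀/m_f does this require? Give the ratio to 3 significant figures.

mass ratio ≈ 3.50

v_e = Isp · g₀ = 416 × 9.81 = 4081.0 m/s.
m₀/m_f = exp(Δv / v_e) = exp(5110 / 4081.0) = exp(1.2522) = 3.4979.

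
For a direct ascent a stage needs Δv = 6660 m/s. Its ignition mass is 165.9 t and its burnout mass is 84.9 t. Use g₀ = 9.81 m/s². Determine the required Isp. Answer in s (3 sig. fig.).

ln(m₀/m_f) = ln(165900/84900) = ln(1.954) = 0.6699.
Using Δv = v_e ln(m₀/m_f): v_e = Δv / ln(m₀/m_f) = 6660 / 0.6699 = 9941.6 m/s.
Isp = v_e / g₀ = 9941.6 / 9.81 = 1013.4 s.

Isp ≈ 1010 s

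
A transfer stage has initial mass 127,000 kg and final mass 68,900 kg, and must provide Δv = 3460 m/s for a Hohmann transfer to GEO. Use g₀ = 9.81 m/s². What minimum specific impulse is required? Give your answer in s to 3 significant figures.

Isp ≈ 577 s

ln(m₀/m_f) = ln(127000/68900) = ln(1.843) = 0.6115.
Using Δv = v_e ln(m₀/m_f): v_e = Δv / ln(m₀/m_f) = 3460 / 0.6115 = 5657.9 m/s.
Isp = v_e / g₀ = 5657.9 / 9.81 = 576.8 s.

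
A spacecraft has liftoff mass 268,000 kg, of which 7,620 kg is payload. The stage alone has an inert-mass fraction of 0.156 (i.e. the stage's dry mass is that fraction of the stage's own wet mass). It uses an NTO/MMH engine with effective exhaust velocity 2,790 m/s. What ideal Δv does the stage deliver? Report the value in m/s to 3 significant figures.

Δv ≈ 4780 m/s

Stage wet mass = m₀ − payload = 268,000 − 7,620 = 260,380 kg.
Stage dry mass = ε × stage wet mass = 0.156 × 260,380 = 40,619.3 kg.
Burnout mass m_f = stage dry + payload = 40,619.3 + 7,620 = 48,239.3 kg.
Rocket equation: Δv = v_e · ln(268,000/48,239.3) = 2790.0 × ln(5.556) = 2790.0 × 1.7148 ≈ 4784 m/s.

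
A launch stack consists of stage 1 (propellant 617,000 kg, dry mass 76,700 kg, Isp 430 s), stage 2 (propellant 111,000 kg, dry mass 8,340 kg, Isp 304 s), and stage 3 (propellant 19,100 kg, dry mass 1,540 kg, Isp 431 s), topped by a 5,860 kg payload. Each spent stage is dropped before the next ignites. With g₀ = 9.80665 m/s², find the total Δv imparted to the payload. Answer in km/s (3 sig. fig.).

Ignition mass of stage 1 = 617,000+76,700 + 111,000+8,340 + 19,100+1,540 + 5,860 = 839,540 kg.
Stage 1: m₀ = 839,540 kg, m_f = 839,540 − 617,000 = 222,540 kg; Δv = 430×9.80665×ln(3.773) = 4216.9×1.3277 ≈ 5599 m/s.
Stage 2: m₀ = 145,840 kg, m_f = 145,840 − 111,000 = 34,840 kg; Δv = 304×9.80665×ln(4.186) = 2981.2×1.4317 ≈ 4268 m/s.
Stage 3: m₀ = 26,500 kg, m_f = 26,500 − 19,100 = 7,400 kg; Δv = 431×9.80665×ln(3.581) = 4226.7×1.2757 ≈ 5392 m/s.
Total Δv = 5599 + 4268 + 5392 = 15259 m/s.

Δv ≈ 15.3 km/s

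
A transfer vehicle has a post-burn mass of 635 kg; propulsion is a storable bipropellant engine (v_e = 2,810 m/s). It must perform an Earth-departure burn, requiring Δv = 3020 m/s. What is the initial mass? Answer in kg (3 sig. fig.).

Rocket equation: m₀/m_f = exp(Δv / v_e) = exp(3020 / 2810.0) = exp(1.0747) = 2.9292.
m₀ = m_f × 2.9292 = 635 × 2.9292 = 1,860.04 kg.

initial mass ≈ 1860 kg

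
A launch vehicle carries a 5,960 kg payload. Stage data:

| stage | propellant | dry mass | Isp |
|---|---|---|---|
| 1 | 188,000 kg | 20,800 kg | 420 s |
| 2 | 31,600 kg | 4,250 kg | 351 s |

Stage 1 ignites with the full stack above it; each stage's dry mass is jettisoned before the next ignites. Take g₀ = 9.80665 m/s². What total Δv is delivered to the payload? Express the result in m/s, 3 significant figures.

Ignition mass of stage 1 = 188,000+20,800 + 31,600+4,250 + 5,960 = 250,610 kg.
Stage 1: m₀ = 250,610 kg, m_f = 250,610 − 188,000 = 62,610 kg; Δv = 420×9.80665×ln(4.003) = 4118.8×1.3870 ≈ 5713 m/s.
Stage 2: m₀ = 41,810 kg, m_f = 41,810 − 31,600 = 10,210 kg; Δv = 351×9.80665×ln(4.095) = 3442.1×1.4098 ≈ 4853 m/s.
Total Δv = 5713 + 4853 = 10566 m/s.

Δv ≈ 10600 m/s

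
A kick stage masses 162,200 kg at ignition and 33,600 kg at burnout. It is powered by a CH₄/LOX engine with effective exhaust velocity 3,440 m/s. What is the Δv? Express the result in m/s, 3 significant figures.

Rocket equation: Δv = v_e · ln(m₀/m_f) = 3440.0 × ln(4.827) = 3440.0 × 1.5743 ≈ 5415.6 m/s.

Δv ≈ 5420 m/s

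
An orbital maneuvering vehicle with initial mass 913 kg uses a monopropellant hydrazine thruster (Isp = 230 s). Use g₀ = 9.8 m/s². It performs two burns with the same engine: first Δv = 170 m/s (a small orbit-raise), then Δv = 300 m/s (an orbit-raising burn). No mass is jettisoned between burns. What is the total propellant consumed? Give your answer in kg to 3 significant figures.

total propellant consumed ≈ 172 kg

v_e = Isp · g₀ = 230 × 9.8 = 2254.0 m/s.
After the first burn: m = 913 × exp(−170/2254.0) = 913 × 0.92735 = 846.671 kg.
After the second burn: m = 846.671 × exp(−300/2254.0) = 846.671 × 0.87538 = 741.159 kg.
Total propellant = m₀ − m_final = 913 − 741.159 = 171.841 kg.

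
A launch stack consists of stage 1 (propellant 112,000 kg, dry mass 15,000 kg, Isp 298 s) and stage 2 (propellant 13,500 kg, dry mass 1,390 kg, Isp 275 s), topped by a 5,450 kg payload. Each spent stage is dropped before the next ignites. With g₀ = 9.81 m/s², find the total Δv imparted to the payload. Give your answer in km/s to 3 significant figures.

Δv ≈ 7.11 km/s

Ignition mass of stage 1 = 112,000+15,000 + 13,500+1,390 + 5,450 = 147,340 kg.
Stage 1: m₀ = 147,340 kg, m_f = 147,340 − 112,000 = 35,340 kg; Δv = 298×9.81×ln(4.169) = 2923.4×1.4277 ≈ 4174 m/s.
Stage 2: m₀ = 20,340 kg, m_f = 20,340 − 13,500 = 6,840 kg; Δv = 275×9.81×ln(2.974) = 2697.8×1.0898 ≈ 2940 m/s.
Total Δv = 4174 + 2940 = 7114 m/s.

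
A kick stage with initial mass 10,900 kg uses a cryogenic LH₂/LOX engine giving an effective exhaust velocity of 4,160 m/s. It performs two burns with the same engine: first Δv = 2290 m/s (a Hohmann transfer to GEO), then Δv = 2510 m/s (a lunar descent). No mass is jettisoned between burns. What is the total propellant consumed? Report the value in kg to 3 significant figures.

After the first burn: m = 10900 × exp(−2290/4160.0) = 10900 × 0.57667 = 6,285.7 kg.
After the second burn: m = 6,285.7 × exp(−2510/4160.0) = 6,285.7 × 0.54697 = 3,438.09 kg.
Total propellant = m₀ − m_final = 10900 − 3,438.09 = 7,461.91 kg.

total propellant consumed ≈ 7460 kg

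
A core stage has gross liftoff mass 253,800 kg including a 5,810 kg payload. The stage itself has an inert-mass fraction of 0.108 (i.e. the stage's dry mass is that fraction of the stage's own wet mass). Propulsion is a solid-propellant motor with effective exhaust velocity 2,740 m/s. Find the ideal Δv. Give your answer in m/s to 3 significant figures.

Stage wet mass = m₀ − payload = 253,800 − 5,810 = 247,990 kg.
Stage dry mass = ε × stage wet mass = 0.108 × 247,990 = 26,782.9 kg.
Burnout mass m_f = stage dry + payload = 26,782.9 + 5,810 = 32,592.9 kg.
Δv = v_e · ln(253,800/32,592.9) = 2740.0 × ln(7.787) = 2740.0 × 2.0525 ≈ 5624 m/s.

Δv ≈ 5620 m/s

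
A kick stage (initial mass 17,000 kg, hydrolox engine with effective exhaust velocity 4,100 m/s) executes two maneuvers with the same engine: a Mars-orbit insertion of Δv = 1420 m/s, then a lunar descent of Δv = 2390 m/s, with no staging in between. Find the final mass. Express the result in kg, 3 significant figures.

final mass ≈ 6710 kg

After the first burn: m = 17000 × exp(−1420/4100.0) = 17000 × 0.70727 = 12,023.6 kg.
After the second burn: m = 12,023.6 × exp(−2390/4100.0) = 12,023.6 × 0.55826 = 6,712.29 kg.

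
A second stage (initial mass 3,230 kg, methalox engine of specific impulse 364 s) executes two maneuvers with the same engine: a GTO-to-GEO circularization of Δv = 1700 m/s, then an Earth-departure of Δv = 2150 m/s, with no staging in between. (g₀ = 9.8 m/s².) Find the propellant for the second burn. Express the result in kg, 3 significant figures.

v_e = Isp · g₀ = 364 × 9.8 = 3567.2 m/s.
After the first burn: m = 3230 × exp(−1700/3567.2) = 3230 × 0.62091 = 2,005.54 kg.
After the second burn: m = 2,005.54 × exp(−2150/3567.2) = 2,005.54 × 0.54732 = 1,097.67 kg.
Second-burn propellant = 2,005.54 − 1,097.67 = 907.87 kg.

propellant for the second burn ≈ 908 kg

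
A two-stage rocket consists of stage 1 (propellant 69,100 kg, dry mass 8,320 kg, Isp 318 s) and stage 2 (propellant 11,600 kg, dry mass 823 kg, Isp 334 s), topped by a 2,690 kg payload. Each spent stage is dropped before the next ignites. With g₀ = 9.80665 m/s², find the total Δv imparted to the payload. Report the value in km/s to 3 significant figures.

Ignition mass of stage 1 = 69,100+8,320 + 11,600+823 + 2,690 = 92,533 kg.
Stage 1: m₀ = 92,533 kg, m_f = 92,533 − 69,100 = 23,433 kg; Δv = 318×9.80665×ln(3.949) = 3118.5×1.3734 ≈ 4283 m/s.
Stage 2: m₀ = 15,113 kg, m_f = 15,113 − 11,600 = 3,513 kg; Δv = 334×9.80665×ln(4.302) = 3275.4×1.4591 ≈ 4779 m/s.
Total Δv = 4283 + 4779 = 9062 m/s.

Δv ≈ 9.06 km/s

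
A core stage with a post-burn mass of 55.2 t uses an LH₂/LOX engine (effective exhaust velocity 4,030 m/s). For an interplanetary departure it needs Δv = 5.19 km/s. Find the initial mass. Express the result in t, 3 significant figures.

Using Δv = v_e ln(m₀/m_f): m₀/m_f = exp(Δv / v_e) = exp(5190 / 4030.0) = exp(1.2878) = 3.6250.
m₀ = m_f × 3.6250 = 55.2 × 3.6250 = 200.1 t.

initial mass ≈ 200 t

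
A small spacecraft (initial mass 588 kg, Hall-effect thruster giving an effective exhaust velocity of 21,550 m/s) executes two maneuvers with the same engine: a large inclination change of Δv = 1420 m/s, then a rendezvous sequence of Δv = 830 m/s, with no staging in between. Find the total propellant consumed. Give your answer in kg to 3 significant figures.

After the first burn: m = 588 × exp(−1420/21550.0) = 588 × 0.93623 = 550.503 kg.
After the second burn: m = 550.503 × exp(−830/21550.0) = 550.503 × 0.96222 = 529.705 kg.
Total propellant = m₀ − m_final = 588 − 529.705 = 58.295 kg.

total propellant consumed ≈ 58.3 kg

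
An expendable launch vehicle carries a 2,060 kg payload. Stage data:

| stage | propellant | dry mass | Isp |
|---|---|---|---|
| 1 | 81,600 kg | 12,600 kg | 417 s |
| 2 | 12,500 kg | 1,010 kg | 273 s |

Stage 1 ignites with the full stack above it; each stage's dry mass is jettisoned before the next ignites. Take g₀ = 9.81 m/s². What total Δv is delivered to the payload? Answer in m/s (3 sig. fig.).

Ignition mass of stage 1 = 81,600+12,600 + 12,500+1,010 + 2,060 = 109,770 kg.
Stage 1: m₀ = 109,770 kg, m_f = 109,770 − 81,600 = 28,170 kg; Δv = 417×9.81×ln(3.897) = 4090.8×1.3601 ≈ 5564 m/s.
Stage 2: m₀ = 15,570 kg, m_f = 15,570 − 12,500 = 3,070 kg; Δv = 273×9.81×ln(5.072) = 2678.1×1.6237 ≈ 4348 m/s.
Total Δv = 5564 + 4348 = 9912 m/s.

Δv ≈ 9910 m/s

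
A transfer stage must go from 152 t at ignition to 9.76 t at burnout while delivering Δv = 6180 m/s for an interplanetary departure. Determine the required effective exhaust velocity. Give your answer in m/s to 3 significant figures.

v_e ≈ 2250 m/s

ln(m₀/m_f) = ln(152000/9760) = ln(15.57) = 2.7456.
From the ideal rocket equation, v_e = Δv / ln(m₀/m_f) = 6180 / 2.7456 = 2250.9 m/s.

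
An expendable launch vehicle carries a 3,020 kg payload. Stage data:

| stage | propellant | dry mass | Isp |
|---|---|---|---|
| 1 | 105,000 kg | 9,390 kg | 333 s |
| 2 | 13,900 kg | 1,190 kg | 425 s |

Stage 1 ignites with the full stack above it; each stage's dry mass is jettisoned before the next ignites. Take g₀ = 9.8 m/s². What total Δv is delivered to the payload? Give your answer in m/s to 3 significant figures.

Δv ≈ 11200 m/s

Ignition mass of stage 1 = 105,000+9,390 + 13,900+1,190 + 3,020 = 132,500 kg.
Stage 1: m₀ = 132,500 kg, m_f = 132,500 − 105,000 = 27,500 kg; Δv = 333×9.8×ln(4.818) = 3263.4×1.5724 ≈ 5131 m/s.
Stage 2: m₀ = 18,110 kg, m_f = 18,110 − 13,900 = 4,210 kg; Δv = 425×9.8×ln(4.302) = 4165.0×1.4590 ≈ 6077 m/s.
Total Δv = 5131 + 6077 = 11208 m/s.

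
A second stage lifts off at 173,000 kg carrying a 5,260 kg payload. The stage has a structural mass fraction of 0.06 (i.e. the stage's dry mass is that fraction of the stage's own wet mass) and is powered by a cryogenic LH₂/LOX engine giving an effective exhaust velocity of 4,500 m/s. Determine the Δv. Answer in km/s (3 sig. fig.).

Δv ≈ 10.9 km/s

Stage wet mass = m₀ − payload = 173,000 − 5,260 = 167,740 kg.
Stage dry mass = ε × stage wet mass = 0.06 × 167,740 = 10,064.4 kg.
Burnout mass m_f = stage dry + payload = 10,064.4 + 5,260 = 15,324.4 kg.
From the ideal rocket equation, Δv = v_e · ln(173,000/15,324.4) = 4500.0 × ln(11.29) = 4500.0 × 2.4238 ≈ 10907 m/s.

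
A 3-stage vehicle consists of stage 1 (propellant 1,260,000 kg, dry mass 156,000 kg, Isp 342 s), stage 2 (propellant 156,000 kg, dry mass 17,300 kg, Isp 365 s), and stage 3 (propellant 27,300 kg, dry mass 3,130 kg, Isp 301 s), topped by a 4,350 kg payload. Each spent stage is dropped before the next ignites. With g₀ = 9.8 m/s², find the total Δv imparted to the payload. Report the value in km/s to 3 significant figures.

Ignition mass of stage 1 = 1,260,000+156,000 + 156,000+17,300 + 27,300+3,130 + 4,350 = 1,624,080 kg.
Stage 1: m₀ = 1,624,080 kg, m_f = 1,624,080 − 1,260,000 = 364,080 kg; Δv = 342×9.8×ln(4.461) = 3351.6×1.4953 ≈ 5012 m/s.
Stage 2: m₀ = 208,080 kg, m_f = 208,080 − 156,000 = 52,080 kg; Δv = 365×9.8×ln(3.995) = 3577.0×1.3851 ≈ 4955 m/s.
Stage 3: m₀ = 34,780 kg, m_f = 34,780 − 27,300 = 7,480 kg; Δv = 301×9.8×ln(4.65) = 2949.8×1.5368 ≈ 4533 m/s.
Total Δv = 5012 + 4955 + 4533 = 14500 m/s.

Δv ≈ 14.5 km/s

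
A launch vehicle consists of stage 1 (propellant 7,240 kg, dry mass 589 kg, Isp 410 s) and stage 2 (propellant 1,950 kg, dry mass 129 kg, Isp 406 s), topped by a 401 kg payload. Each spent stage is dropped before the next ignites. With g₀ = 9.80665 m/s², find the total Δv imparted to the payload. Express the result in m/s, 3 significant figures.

Δv ≈ 11000 m/s

Ignition mass of stage 1 = 7,240+589 + 1,950+129 + 401 = 10,309 kg.
Stage 1: m₀ = 10,309 kg, m_f = 10,309 − 7,240 = 3,069 kg; Δv = 410×9.80665×ln(3.359) = 4020.7×1.2117 ≈ 4872 m/s.
Stage 2: m₀ = 2,480 kg, m_f = 2,480 − 1,950 = 530 kg; Δv = 406×9.80665×ln(4.679) = 3981.5×1.5431 ≈ 6144 m/s.
Total Δv = 4872 + 6144 = 11016 m/s.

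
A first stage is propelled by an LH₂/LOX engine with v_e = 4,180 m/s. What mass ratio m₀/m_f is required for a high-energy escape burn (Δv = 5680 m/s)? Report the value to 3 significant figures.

m₀/m_f = exp(Δv / v_e) = exp(5680 / 4180.0) = exp(1.3589) = 3.8917.

mass ratio ≈ 3.89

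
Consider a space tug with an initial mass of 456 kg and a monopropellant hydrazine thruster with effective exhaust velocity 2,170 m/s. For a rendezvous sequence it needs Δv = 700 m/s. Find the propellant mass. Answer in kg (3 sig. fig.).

propellant mass ≈ 126 kg

Using Δv = v_e ln(m₀/m_f): m₀/m_f = exp(Δv / v_e) = exp(700 / 2170.0) = exp(0.3226) = 1.3807.
m_f = 456 / 1.3807 = 330.267 kg, so propellant = m₀ − m_f = 456 − 330.267 = 125.733 kg.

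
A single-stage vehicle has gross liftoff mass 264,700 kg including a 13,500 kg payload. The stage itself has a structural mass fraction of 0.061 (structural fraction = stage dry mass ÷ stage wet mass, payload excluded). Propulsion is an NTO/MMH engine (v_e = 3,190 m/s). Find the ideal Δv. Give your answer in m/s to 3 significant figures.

Δv ≈ 7070 m/s

Stage wet mass = m₀ − payload = 264,700 − 13,500 = 251,200 kg.
Stage dry mass = ε × stage wet mass = 0.061 × 251,200 = 15,323.2 kg.
Burnout mass m_f = stage dry + payload = 15,323.2 + 13,500 = 28,823.2 kg.
By the Tsiolkovsky rocket equation, Δv = v_e · ln(264,700/28,823.2) = 3190.0 × ln(9.184) = 3190.0 × 2.2174 ≈ 7074 m/s.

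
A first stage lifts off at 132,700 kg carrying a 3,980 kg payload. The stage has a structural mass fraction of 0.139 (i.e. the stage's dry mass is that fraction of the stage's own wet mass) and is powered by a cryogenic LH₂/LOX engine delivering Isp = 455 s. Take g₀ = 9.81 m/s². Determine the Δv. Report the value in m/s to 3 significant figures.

Stage wet mass = m₀ − payload = 132,700 − 3,980 = 128,720 kg.
Stage dry mass = ε × stage wet mass = 0.139 × 128,720 = 17,892.1 kg.
Burnout mass m_f = stage dry + payload = 17,892.1 + 3,980 = 21,872.1 kg.
v_e = Isp · g₀ = 455 × 9.81 = 4463.6 m/s.
Using Δv = v_e ln(m₀/m_f): Δv = v_e · ln(132,700/21,872.1) = 4463.6 × ln(6.067) = 4463.6 × 1.8029 ≈ 8047 m/s.

Δv ≈ 8050 m/s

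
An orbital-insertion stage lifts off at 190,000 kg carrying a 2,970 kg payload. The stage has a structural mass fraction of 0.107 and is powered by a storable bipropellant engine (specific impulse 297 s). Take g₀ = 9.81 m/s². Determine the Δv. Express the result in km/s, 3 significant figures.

Δv ≈ 6.15 km/s

Stage wet mass = m₀ − payload = 190,000 − 2,970 = 187,030 kg.
Stage dry mass = ε × stage wet mass = 0.107 × 187,030 = 20,012.2 kg.
Burnout mass m_f = stage dry + payload = 20,012.2 + 2,970 = 22,982.2 kg.
v_e = Isp · g₀ = 297 × 9.81 = 2913.6 m/s.
Δv = v_e · ln(190,000/22,982.2) = 2913.6 × ln(8.267) = 2913.6 × 2.1123 ≈ 6154 m/s.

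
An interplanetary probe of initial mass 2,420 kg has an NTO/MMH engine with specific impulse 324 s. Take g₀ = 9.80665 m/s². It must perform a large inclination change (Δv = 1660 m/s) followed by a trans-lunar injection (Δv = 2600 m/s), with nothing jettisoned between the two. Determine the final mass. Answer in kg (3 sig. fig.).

v_e = Isp · g₀ = 324 × 9.80665 = 3177.4 m/s.
After the first burn: m = 2420 × exp(−1660/3177.4) = 2420 × 0.59307 = 1,435.23 kg.
After the second burn: m = 1,435.23 × exp(−2600/3177.4) = 1,435.23 × 0.44119 = 633.209 kg.

final mass ≈ 633 kg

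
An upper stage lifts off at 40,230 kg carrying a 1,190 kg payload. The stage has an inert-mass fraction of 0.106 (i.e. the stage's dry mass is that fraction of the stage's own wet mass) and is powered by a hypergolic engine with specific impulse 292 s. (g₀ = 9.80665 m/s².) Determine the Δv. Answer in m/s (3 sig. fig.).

Stage wet mass = m₀ − payload = 40,230 − 1,190 = 39,040 kg.
Stage dry mass = ε × stage wet mass = 0.106 × 39,040 = 4,138.24 kg.
Burnout mass m_f = stage dry + payload = 4,138.24 + 1,190 = 5,328.24 kg.
v_e = Isp · g₀ = 292 × 9.80665 = 2863.5 m/s.
Δv = v_e · ln(40,230/5,328.24) = 2863.5 × ln(7.55) = 2863.5 × 2.0216 ≈ 5789 m/s.

Δv ≈ 5790 m/s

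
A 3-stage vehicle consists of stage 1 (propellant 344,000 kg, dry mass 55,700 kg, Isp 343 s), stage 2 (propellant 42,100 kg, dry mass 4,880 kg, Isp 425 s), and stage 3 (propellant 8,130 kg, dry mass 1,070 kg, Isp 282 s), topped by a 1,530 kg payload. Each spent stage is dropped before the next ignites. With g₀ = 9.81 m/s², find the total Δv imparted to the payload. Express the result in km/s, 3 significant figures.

Ignition mass of stage 1 = 344,000+55,700 + 42,100+4,880 + 8,130+1,070 + 1,530 = 457,410 kg.
Stage 1: m₀ = 457,410 kg, m_f = 457,410 − 344,000 = 113,410 kg; Δv = 343×9.81×ln(4.033) = 3364.8×1.3946 ≈ 4692 m/s.
Stage 2: m₀ = 57,710 kg, m_f = 57,710 − 42,100 = 15,610 kg; Δv = 425×9.81×ln(3.697) = 4169.2×1.3075 ≈ 5451 m/s.
Stage 3: m₀ = 10,730 kg, m_f = 10,730 − 8,130 = 2,600 kg; Δv = 282×9.81×ln(4.127) = 2766.4×1.4175 ≈ 3921 m/s.
Total Δv = 4692 + 5451 + 3921 = 14064 m/s.

Δv ≈ 14.1 km/s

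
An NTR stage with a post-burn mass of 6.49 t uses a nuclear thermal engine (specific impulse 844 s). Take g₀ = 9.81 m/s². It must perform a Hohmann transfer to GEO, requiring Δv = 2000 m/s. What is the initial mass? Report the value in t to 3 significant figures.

v_e = Isp · g₀ = 844 × 9.81 = 8279.6 m/s.
m₀/m_f = exp(Δv / v_e) = exp(2000 / 8279.6) = exp(0.2416) = 1.2732.
m₀ = m_f × 1.2732 = 6.49 × 1.2732 = 8.26307 t.

initial mass ≈ 8.26 t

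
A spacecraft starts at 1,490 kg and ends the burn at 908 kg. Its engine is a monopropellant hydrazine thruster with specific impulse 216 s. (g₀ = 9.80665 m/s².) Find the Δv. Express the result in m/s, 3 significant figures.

v_e = Isp · g₀ = 216 × 9.80665 = 2118.2 m/s.
Δv = v_e · ln(m₀/m_f) = 2118.2 × ln(1.641) = 2118.2 × 0.4953 ≈ 1049.1 m/s.

Δv ≈ 1050 m/s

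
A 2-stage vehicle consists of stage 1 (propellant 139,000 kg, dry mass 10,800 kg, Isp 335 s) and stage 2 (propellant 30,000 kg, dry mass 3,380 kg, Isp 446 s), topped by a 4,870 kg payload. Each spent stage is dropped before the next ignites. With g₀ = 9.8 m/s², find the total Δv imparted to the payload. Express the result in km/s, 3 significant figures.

Ignition mass of stage 1 = 139,000+10,800 + 30,000+3,380 + 4,870 = 188,050 kg.
Stage 1: m₀ = 188,050 kg, m_f = 188,050 − 139,000 = 49,050 kg; Δv = 335×9.8×ln(3.834) = 3283.0×1.3439 ≈ 4412 m/s.
Stage 2: m₀ = 38,250 kg, m_f = 38,250 − 30,000 = 8,250 kg; Δv = 446×9.8×ln(4.636) = 4370.8×1.5339 ≈ 6705 m/s.
Total Δv = 4412 + 6705 = 11117 m/s.

Δv ≈ 11.1 km/s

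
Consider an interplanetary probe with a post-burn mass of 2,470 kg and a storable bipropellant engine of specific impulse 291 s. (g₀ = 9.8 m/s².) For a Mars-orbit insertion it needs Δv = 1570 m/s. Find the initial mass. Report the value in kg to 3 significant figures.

v_e = Isp · g₀ = 291 × 9.8 = 2851.8 m/s.
m₀/m_f = exp(Δv / v_e) = exp(1570 / 2851.8) = exp(0.5505) = 1.7342.
m₀ = m_f × 1.7342 = 2,470 × 1.7342 = 4,283.47 kg.

initial mass ≈ 4280 kg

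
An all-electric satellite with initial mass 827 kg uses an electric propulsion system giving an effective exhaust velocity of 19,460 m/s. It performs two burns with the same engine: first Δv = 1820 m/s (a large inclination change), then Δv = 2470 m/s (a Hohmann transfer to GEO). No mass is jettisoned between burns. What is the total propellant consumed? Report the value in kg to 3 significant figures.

After the first burn: m = 827 × exp(−1820/19460.0) = 827 × 0.91072 = 753.165 kg.
After the second burn: m = 753.165 × exp(−2470/19460.0) = 753.165 × 0.88080 = 663.388 kg.
Total propellant = m₀ − m_final = 827 − 663.388 = 163.612 kg.

total propellant consumed ≈ 164 kg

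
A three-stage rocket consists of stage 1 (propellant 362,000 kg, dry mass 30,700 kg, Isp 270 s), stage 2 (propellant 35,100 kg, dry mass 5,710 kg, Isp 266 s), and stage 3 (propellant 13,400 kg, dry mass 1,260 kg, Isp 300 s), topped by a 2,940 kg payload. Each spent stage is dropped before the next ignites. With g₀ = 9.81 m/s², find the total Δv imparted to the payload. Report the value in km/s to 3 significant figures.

Ignition mass of stage 1 = 362,000+30,700 + 35,100+5,710 + 13,400+1,260 + 2,940 = 451,110 kg.
Stage 1: m₀ = 451,110 kg, m_f = 451,110 − 362,000 = 89,110 kg; Δv = 270×9.81×ln(5.062) = 2648.7×1.6218 ≈ 4296 m/s.
Stage 2: m₀ = 58,410 kg, m_f = 58,410 − 35,100 = 23,310 kg; Δv = 266×9.81×ln(2.506) = 2609.5×0.9186 ≈ 2397 m/s.
Stage 3: m₀ = 17,600 kg, m_f = 17,600 − 13,400 = 4,200 kg; Δv = 300×9.81×ln(4.19) = 2943.0×1.4328 ≈ 4217 m/s.
Total Δv = 4296 + 2397 + 4217 = 10910 m/s.

Δv ≈ 10.9 km/s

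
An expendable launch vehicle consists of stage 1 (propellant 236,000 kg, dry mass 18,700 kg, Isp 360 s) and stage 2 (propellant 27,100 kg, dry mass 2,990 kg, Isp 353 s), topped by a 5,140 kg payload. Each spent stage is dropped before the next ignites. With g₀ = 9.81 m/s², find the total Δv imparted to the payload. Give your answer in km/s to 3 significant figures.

Δv ≈ 11.0 km/s

Ignition mass of stage 1 = 236,000+18,700 + 27,100+2,990 + 5,140 = 289,930 kg.
Stage 1: m₀ = 289,930 kg, m_f = 289,930 − 236,000 = 53,930 kg; Δv = 360×9.81×ln(5.376) = 3531.6×1.6820 ≈ 5940 m/s.
Stage 2: m₀ = 35,230 kg, m_f = 35,230 − 27,100 = 8,130 kg; Δv = 353×9.81×ln(4.333) = 3462.9×1.4663 ≈ 5078 m/s.
Total Δv = 5940 + 5078 = 11018 m/s.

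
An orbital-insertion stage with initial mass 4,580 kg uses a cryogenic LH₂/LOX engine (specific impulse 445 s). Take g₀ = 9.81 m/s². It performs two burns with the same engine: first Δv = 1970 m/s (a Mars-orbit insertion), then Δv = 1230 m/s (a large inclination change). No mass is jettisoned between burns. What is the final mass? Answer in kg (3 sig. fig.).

final mass ≈ 2200 kg

v_e = Isp · g₀ = 445 × 9.81 = 4365.4 m/s.
After the first burn: m = 4580 × exp(−1970/4365.4) = 4580 × 0.63682 = 2,916.64 kg.
After the second burn: m = 2,916.64 × exp(−1230/4365.4) = 2,916.64 × 0.75446 = 2,200.49 kg.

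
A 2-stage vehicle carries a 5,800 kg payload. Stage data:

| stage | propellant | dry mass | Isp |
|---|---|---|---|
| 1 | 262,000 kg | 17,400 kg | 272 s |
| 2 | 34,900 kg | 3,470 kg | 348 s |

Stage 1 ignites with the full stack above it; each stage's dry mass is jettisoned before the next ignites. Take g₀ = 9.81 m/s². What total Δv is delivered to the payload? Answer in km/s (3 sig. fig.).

Δv ≈ 9.76 km/s

Ignition mass of stage 1 = 262,000+17,400 + 34,900+3,470 + 5,800 = 323,570 kg.
Stage 1: m₀ = 323,570 kg, m_f = 323,570 − 262,000 = 61,570 kg; Δv = 272×9.81×ln(5.255) = 2668.3×1.6592 ≈ 4427 m/s.
Stage 2: m₀ = 44,170 kg, m_f = 44,170 − 34,900 = 9,270 kg; Δv = 348×9.81×ln(4.765) = 3413.9×1.5613 ≈ 5330 m/s.
Total Δv = 4427 + 5330 = 9757 m/s.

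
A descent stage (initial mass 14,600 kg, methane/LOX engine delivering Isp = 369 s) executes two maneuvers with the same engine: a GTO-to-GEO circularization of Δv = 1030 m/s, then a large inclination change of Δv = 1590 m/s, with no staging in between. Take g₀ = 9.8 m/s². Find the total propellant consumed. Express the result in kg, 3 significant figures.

total propellant consumed ≈ 7530 kg

v_e = Isp · g₀ = 369 × 9.8 = 3616.2 m/s.
After the first burn: m = 14600 × exp(−1030/3616.2) = 14600 × 0.75214 = 10,981.2 kg.
After the second burn: m = 10,981.2 × exp(−1590/3616.2) = 10,981.2 × 0.64424 = 7,074.53 kg.
Total propellant = m₀ − m_final = 14600 − 7,074.53 = 7,525.47 kg.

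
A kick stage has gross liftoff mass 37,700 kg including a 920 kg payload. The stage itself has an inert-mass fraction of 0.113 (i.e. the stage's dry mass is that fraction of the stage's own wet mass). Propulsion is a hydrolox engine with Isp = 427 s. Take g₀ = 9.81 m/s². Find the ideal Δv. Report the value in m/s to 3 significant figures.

Stage wet mass = m₀ − payload = 37,700 − 920 = 36,780 kg.
Stage dry mass = ε × stage wet mass = 0.113 × 36,780 = 4,156.14 kg.
Burnout mass m_f = stage dry + payload = 4,156.14 + 920 = 5,076.14 kg.
v_e = Isp · g₀ = 427 × 9.81 = 4188.9 m/s.
From the ideal rocket equation, Δv = v_e · ln(37,700/5,076.14) = 4188.9 × ln(7.427) = 4188.9 × 2.0051 ≈ 8399 m/s.

Δv ≈ 8400 m/s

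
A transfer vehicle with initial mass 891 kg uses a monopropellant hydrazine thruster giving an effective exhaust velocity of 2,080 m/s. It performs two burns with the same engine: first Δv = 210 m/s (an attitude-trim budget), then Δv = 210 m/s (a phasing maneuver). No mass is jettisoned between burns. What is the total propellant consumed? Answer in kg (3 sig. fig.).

After the first burn: m = 891 × exp(−210/2080.0) = 891 × 0.90397 = 805.437 kg.
After the second burn: m = 805.437 × exp(−210/2080.0) = 805.437 × 0.90397 = 728.091 kg.
Total propellant = m₀ − m_final = 891 − 728.091 = 162.909 kg.

total propellant consumed ≈ 163 kg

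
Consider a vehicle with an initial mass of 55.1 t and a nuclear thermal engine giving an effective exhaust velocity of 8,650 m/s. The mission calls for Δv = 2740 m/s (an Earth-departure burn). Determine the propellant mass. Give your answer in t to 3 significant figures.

propellant mass ≈ 15.0 t

By the Tsiolkovsky rocket equation, m₀/m_f = exp(Δv / v_e) = exp(2740 / 8650.0) = exp(0.3168) = 1.3727.
m_f = 55.1 / 1.3727 = 40.1399 t, so propellant = m₀ − m_f = 55.1 − 40.1399 = 14.9601 t.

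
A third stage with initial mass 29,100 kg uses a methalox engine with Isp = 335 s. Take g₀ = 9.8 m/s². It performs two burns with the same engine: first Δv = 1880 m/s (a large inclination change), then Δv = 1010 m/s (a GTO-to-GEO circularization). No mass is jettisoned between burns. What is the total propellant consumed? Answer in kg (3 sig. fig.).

total propellant consumed ≈ 17000 kg

v_e = Isp · g₀ = 335 × 9.8 = 3283.0 m/s.
After the first burn: m = 29100 × exp(−1880/3283.0) = 29100 × 0.56403 = 16,413.3 kg.
After the second burn: m = 16,413.3 × exp(−1010/3283.0) = 16,413.3 × 0.73518 = 12,066.7 kg.
Total propellant = m₀ − m_final = 29100 − 12,066.7 = 17,033.3 kg.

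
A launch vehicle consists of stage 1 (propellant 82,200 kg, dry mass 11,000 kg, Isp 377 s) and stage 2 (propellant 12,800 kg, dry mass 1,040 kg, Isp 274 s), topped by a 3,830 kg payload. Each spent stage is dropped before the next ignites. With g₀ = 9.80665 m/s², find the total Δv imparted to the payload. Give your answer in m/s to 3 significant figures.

Ignition mass of stage 1 = 82,200+11,000 + 12,800+1,040 + 3,830 = 110,870 kg.
Stage 1: m₀ = 110,870 kg, m_f = 110,870 − 82,200 = 28,670 kg; Δv = 377×9.80665×ln(3.867) = 3697.1×1.3525 ≈ 5000 m/s.
Stage 2: m₀ = 17,670 kg, m_f = 17,670 − 12,800 = 4,870 kg; Δv = 274×9.80665×ln(3.628) = 2687.0×1.2888 ≈ 3463 m/s.
Total Δv = 5000 + 3463 = 8463 m/s.

Δv ≈ 8460 m/s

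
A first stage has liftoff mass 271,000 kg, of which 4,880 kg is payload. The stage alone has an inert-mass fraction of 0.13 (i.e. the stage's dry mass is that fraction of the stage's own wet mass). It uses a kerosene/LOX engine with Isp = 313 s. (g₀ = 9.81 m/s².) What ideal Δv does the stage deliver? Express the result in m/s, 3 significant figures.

Δv ≈ 5920 m/s

Stage wet mass = m₀ − payload = 271,000 − 4,880 = 266,120 kg.
Stage dry mass = ε × stage wet mass = 0.13 × 266,120 = 34,595.6 kg.
Burnout mass m_f = stage dry + payload = 34,595.6 + 4,880 = 39,475.6 kg.
v_e = Isp · g₀ = 313 × 9.81 = 3070.5 m/s.
Δv = v_e · ln(271,000/39,475.6) = 3070.5 × ln(6.865) = 3070.5 × 1.9264 ≈ 5915 m/s.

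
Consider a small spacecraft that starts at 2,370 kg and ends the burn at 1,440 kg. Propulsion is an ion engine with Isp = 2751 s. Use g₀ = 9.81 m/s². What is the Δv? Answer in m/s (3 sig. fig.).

Δv ≈ 13400 m/s

v_e = Isp · g₀ = 2751 × 9.81 = 26987.3 m/s.
Δv = v_e · ln(m₀/m_f) = 26987.3 × ln(1.646) = 26987.3 × 0.4982 ≈ 13446.3 m/s.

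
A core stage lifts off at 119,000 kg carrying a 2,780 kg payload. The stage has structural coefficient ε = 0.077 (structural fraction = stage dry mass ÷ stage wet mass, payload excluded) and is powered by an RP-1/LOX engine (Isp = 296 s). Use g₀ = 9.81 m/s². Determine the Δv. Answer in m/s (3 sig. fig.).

Stage wet mass = m₀ − payload = 119,000 − 2,780 = 116,220 kg.
Stage dry mass = ε × stage wet mass = 0.077 × 116,220 = 8,948.94 kg.
Burnout mass m_f = stage dry + payload = 8,948.94 + 2,780 = 11,728.94 kg.
v_e = Isp · g₀ = 296 × 9.81 = 2903.8 m/s.
Δv = v_e · ln(119,000/11,728.94) = 2903.8 × ln(10.15) = 2903.8 × 2.3171 ≈ 6728 m/s.

Δv ≈ 6730 m/s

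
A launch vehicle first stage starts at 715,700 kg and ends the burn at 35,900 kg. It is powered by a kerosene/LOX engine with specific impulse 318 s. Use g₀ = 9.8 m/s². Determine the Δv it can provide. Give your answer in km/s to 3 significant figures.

Δv ≈ 9.33 km/s

v_e = Isp · g₀ = 318 × 9.8 = 3116.4 m/s.
Δv = v_e · ln(m₀/m_f) = 3116.4 × ln(19.94) = 3116.4 × 2.9925 ≈ 9325.9 m/s.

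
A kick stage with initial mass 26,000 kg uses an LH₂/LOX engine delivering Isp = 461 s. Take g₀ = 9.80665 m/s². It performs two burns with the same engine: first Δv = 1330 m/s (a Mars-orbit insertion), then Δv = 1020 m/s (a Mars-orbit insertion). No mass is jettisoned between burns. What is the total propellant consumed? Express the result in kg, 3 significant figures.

v_e = Isp · g₀ = 461 × 9.80665 = 4520.9 m/s.
After the first burn: m = 26000 × exp(−1330/4520.9) = 26000 × 0.74513 = 19,373.4 kg.
After the second burn: m = 19,373.4 × exp(−1020/4520.9) = 19,373.4 × 0.79802 = 15,460.4 kg.
Total propellant = m₀ − m_final = 26000 − 15,460.4 = 10,539.6 kg.

total propellant consumed ≈ 10500 kg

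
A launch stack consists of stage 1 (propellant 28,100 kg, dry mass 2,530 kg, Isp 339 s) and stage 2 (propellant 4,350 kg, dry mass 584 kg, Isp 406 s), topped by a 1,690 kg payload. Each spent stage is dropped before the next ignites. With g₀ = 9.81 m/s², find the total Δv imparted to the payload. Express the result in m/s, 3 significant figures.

Ignition mass of stage 1 = 28,100+2,530 + 4,350+584 + 1,690 = 37,254 kg.
Stage 1: m₀ = 37,254 kg, m_f = 37,254 − 28,100 = 9,154 kg; Δv = 339×9.81×ln(4.07) = 3325.6×1.4036 ≈ 4668 m/s.
Stage 2: m₀ = 6,624 kg, m_f = 6,624 − 4,350 = 2,274 kg; Δv = 406×9.81×ln(2.913) = 3982.9×1.0692 ≈ 4258 m/s.
Total Δv = 4668 + 4258 = 8926 m/s.

Δv ≈ 8930 m/s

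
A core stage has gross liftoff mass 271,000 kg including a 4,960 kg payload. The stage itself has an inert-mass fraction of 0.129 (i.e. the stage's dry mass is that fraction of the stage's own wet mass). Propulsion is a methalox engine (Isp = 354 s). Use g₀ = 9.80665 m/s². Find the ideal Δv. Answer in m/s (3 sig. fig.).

Δv ≈ 6710 m/s

Stage wet mass = m₀ − payload = 271,000 − 4,960 = 266,040 kg.
Stage dry mass = ε × stage wet mass = 0.129 × 266,040 = 34,319.2 kg.
Burnout mass m_f = stage dry + payload = 34,319.2 + 4,960 = 39,279.2 kg.
v_e = Isp · g₀ = 354 × 9.80665 = 3471.6 m/s.
Rocket equation: Δv = v_e · ln(271,000/39,279.2) = 3471.6 × ln(6.899) = 3471.6 × 1.9314 ≈ 6705 m/s.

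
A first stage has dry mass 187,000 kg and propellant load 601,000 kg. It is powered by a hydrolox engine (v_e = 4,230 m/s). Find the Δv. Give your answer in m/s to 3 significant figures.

Δv ≈ 6080 m/s

m₀ = m_dry + m_prop = 187,000 + 601,000 = 788,000 kg.
Using Δv = v_e ln(m₀/m_f): Δv = v_e · ln(m₀/m_f) = 4230.0 × ln(4.214) = 4230.0 × 1.4384 ≈ 6084.4 m/s.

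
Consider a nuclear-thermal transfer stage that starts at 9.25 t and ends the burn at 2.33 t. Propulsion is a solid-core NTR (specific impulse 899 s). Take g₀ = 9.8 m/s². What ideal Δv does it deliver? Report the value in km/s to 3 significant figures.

Δv ≈ 12.1 km/s

v_e = Isp · g₀ = 899 × 9.8 = 8810.2 m/s.
From the ideal rocket equation, Δv = v_e · ln(m₀/m_f) = 8810.2 × ln(3.97) = 8810.2 × 1.3788 ≈ 12147.1 m/s.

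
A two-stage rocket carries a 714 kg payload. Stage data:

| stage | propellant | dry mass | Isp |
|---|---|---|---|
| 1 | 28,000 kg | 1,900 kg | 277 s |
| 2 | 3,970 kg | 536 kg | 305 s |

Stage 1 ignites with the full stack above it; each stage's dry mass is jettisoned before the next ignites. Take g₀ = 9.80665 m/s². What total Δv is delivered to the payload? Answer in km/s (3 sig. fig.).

Ignition mass of stage 1 = 28,000+1,900 + 3,970+536 + 714 = 35,120 kg.
Stage 1: m₀ = 35,120 kg, m_f = 35,120 − 28,000 = 7,120 kg; Δv = 277×9.80665×ln(4.933) = 2716.4×1.5959 ≈ 4335 m/s.
Stage 2: m₀ = 5,220 kg, m_f = 5,220 − 3,970 = 1,250 kg; Δv = 305×9.80665×ln(4.176) = 2991.0×1.4294 ≈ 4275 m/s.
Total Δv = 4335 + 4275 = 8610 m/s.

Δv ≈ 8.61 km/s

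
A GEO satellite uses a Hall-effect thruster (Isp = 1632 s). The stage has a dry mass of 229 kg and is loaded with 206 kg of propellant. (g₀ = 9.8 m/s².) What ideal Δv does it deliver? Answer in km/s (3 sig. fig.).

Δv ≈ 10.3 km/s

v_e = Isp · g₀ = 1632 × 9.8 = 15993.6 m/s.
m₀ = m_dry + m_prop = 229 + 206 = 435 kg.
Using Δv = v_e ln(m₀/m_f): Δv = v_e · ln(m₀/m_f) = 15993.6 × ln(1.9) = 15993.6 × 0.6416 ≈ 10261.9 m/s.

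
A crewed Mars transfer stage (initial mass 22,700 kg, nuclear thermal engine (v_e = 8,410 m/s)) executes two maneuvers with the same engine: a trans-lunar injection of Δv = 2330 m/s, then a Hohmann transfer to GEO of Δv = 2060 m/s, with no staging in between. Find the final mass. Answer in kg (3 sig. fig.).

final mass ≈ 13500 kg

After the first burn: m = 22700 × exp(−2330/8410.0) = 22700 × 0.75802 = 17,207.1 kg.
After the second burn: m = 17,207.1 × exp(−2060/8410.0) = 17,207.1 × 0.78275 = 13,468.9 kg.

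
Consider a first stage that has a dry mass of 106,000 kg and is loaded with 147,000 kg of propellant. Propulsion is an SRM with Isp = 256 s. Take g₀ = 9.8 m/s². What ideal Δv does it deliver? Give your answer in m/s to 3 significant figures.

Δv ≈ 2180 m/s

v_e = Isp · g₀ = 256 × 9.8 = 2508.8 m/s.
m₀ = m_dry + m_prop = 106,000 + 147,000 = 253,000 kg.
From the ideal rocket equation, Δv = v_e · ln(m₀/m_f) = 2508.8 × ln(2.387) = 2508.8 × 0.8700 ≈ 2182.5 m/s.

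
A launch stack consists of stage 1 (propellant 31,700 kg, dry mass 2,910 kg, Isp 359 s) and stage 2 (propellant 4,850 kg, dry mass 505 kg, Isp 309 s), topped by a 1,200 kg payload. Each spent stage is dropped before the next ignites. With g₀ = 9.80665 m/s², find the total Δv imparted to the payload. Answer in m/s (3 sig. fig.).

Ignition mass of stage 1 = 31,700+2,910 + 4,850+505 + 1,200 = 41,165 kg.
Stage 1: m₀ = 41,165 kg, m_f = 41,165 − 31,700 = 9,465 kg; Δv = 359×9.80665×ln(4.349) = 3520.6×1.4700 ≈ 5175 m/s.
Stage 2: m₀ = 6,555 kg, m_f = 6,555 − 4,850 = 1,705 kg; Δv = 309×9.80665×ln(3.845) = 3030.3×1.3467 ≈ 4081 m/s.
Total Δv = 5175 + 4081 = 9256 m/s.

Δv ≈ 9260 m/s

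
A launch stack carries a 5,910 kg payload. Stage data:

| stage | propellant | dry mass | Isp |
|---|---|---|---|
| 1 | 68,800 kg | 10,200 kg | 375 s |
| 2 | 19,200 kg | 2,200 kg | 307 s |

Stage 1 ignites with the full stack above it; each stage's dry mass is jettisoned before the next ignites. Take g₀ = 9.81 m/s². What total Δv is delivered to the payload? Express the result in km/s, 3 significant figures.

Ignition mass of stage 1 = 68,800+10,200 + 19,200+2,200 + 5,910 = 106,310 kg.
Stage 1: m₀ = 106,310 kg, m_f = 106,310 − 68,800 = 37,510 kg; Δv = 375×9.81×ln(2.834) = 3678.8×1.0418 ≈ 3832 m/s.
Stage 2: m₀ = 27,310 kg, m_f = 27,310 − 19,200 = 8,110 kg; Δv = 307×9.81×ln(3.367) = 3011.7×1.2142 ≈ 3657 m/s.
Total Δv = 3832 + 3657 = 7489 m/s.

Δv ≈ 7.49 km/s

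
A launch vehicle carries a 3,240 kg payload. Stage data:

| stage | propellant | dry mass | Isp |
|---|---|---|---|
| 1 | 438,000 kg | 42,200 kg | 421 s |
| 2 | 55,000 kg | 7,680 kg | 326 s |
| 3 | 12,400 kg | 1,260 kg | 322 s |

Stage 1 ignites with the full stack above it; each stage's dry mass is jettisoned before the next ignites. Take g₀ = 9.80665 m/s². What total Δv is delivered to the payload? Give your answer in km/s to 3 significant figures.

Δv ≈ 14.2 km/s

Ignition mass of stage 1 = 438,000+42,200 + 55,000+7,680 + 12,400+1,260 + 3,240 = 559,780 kg.
Stage 1: m₀ = 559,780 kg, m_f = 559,780 − 438,000 = 121,780 kg; Δv = 421×9.80665×ln(4.597) = 4128.6×1.5253 ≈ 6297 m/s.
Stage 2: m₀ = 79,580 kg, m_f = 79,580 − 55,000 = 24,580 kg; Δv = 326×9.80665×ln(3.238) = 3197.0×1.1748 ≈ 3756 m/s.
Stage 3: m₀ = 16,900 kg, m_f = 16,900 − 12,400 = 4,500 kg; Δv = 322×9.80665×ln(3.756) = 3157.7×1.3232 ≈ 4178 m/s.
Total Δv = 6297 + 3756 + 4178 = 14231 m/s.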